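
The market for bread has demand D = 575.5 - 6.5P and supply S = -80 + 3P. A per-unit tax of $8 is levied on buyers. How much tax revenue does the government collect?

Pre-tax equilibrium: P* = 69, Q* = 127.
Tax on buyers shifts demand to D = 575.5 − 6.5(P + 8) = 523.5 - 6.5P.
523.5 - 6.5P = -80 + 3P gives seller price Ps = 1207/19; buyers pay Pb = 1207/19 + 8 = 1359/19.
New quantity: Q = 575.5 − 6.5(1359/19) = 2101/19.
Revenue = 8 × 2101/19 = 16808/19.

Tax revenue = 16808/19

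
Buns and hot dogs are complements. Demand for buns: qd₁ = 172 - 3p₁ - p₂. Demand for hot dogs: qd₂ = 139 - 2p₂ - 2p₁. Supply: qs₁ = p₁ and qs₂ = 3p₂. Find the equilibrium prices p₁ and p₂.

p₁ = 721/18, p₂ = 106/9

Market 1: 172 - 3p₁ - p₂ = p₁ → 4p₁ + p₂ = 172.
Market 2: 5p₂ + 2p₁ = 139.
Eliminating p₂: 5×(1) − 1×(2) gives 18p₁ = 721, so p₁ = 721/18.
Back-substitute into (2): p₂ = (139 − 2×721/18) / 5 = 106/9.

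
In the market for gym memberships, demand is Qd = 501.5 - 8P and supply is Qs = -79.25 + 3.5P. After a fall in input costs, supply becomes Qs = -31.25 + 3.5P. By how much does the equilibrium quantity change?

ΔQ = 768/23

Original equilibrium: P* = 50.5, Q* = 97.5.
New equilibrium: 501.5 - 8P = -31.25 + 3.5P, so 532.75 = 11.5P and P' = 2131/46; Q' = 501.5 − 8(2131/46) = 6021/46.
Change in quantity: 6021/46 − 97.5 = 768/23.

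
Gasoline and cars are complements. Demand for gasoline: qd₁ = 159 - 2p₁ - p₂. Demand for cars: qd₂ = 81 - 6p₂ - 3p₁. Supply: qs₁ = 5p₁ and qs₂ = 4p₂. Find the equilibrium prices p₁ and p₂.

p₁ = 1509/67, p₂ = 90/67

Market 1: 159 - 2p₁ - p₂ = 5p₁ → 7p₁ + p₂ = 159.
Market 2: 10p₂ + 3p₁ = 81.
Eliminating p₂: 10×(1) − 1×(2) gives 67p₁ = 1509, so p₁ = 1509/67.
Back-substitute into (2): p₂ = (81 − 3×1509/67) / 10 = 90/67.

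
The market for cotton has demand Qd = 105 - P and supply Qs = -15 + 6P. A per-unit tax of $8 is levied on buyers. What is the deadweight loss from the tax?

Deadweight loss = 192/7

Pre-tax equilibrium: P* = 120/7, Q* = 615/7.
Tax on buyers shifts demand to Qd = 105 − 1(P + 8) = 97 - P.
97 - P = -15 + 6P gives seller price Ps = 16; buyers pay Pb = 16 + 8 = 24.
New quantity: Q = 105 − 1(24) = 81.
DWL = ½ × 8 × (615/7 − 81) = 192/7.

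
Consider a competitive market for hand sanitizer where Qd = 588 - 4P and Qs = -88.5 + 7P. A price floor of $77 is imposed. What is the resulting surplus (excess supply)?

Surplus = 170.5

Equilibrium price would be P* = 61.5, so the floor at 77 binds.
At P = 77: Qd = 280, Qs = 450.5.
Surplus = 450.5 − 280 = 170.5.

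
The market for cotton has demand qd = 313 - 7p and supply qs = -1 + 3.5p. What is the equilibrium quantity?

q* = 311/3

Set qd = qs: 313 - 7p = -1 + 3.5p.
314 = 10.5p, so p* = 628/21.
q* = 313 − 7(628/21) = 311/3.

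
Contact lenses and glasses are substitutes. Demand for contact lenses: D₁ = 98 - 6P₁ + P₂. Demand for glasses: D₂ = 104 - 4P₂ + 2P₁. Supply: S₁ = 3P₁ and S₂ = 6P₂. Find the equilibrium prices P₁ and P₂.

Market 1: 98 - 6P₁ + P₂ = 3P₁ → 9P₁ - P₂ = 98.
Market 2: 10P₂ - 2P₁ = 104.
Eliminating P₂: 10×(1) + 1×(2) gives 88P₁ = 1084, so P₁ = 271/22.
Back-substitute into (2): P₂ = (104 + 2×271/22) / 10 = 283/22.

P₁ = 271/22, P₂ = 283/22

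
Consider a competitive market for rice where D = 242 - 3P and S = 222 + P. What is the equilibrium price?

P* = 5

Set D = S: 242 - 3P = 222 + P.
20 = 4P, so P* = 5.
Q* = 242 − 3(5) = 227.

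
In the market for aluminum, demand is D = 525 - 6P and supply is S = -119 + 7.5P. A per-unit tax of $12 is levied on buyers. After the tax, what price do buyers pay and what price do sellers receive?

Buyers pay 1468/27, sellers receive 1144/27

Pre-tax equilibrium: P* = 1288/27, Q* = 2149/9.
Tax on buyers shifts demand to D = 525 − 6(P + 12) = 453 - 6P.
453 - 6P = -119 + 7.5P gives seller price Ps = 1144/27; buyers pay Pb = 1144/27 + 12 = 1468/27.
New quantity: Q = 525 − 6(1468/27) = 1789/9.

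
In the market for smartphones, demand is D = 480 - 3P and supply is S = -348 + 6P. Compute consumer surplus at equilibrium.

Equilibrium: 480 - 3P = -348 + 6P gives P* = 92, Q* = 204.
Demand choke price (D = 0): P = 160.
CS = ½(160 − 92)(204) = 6936.

Consumer surplus = 6936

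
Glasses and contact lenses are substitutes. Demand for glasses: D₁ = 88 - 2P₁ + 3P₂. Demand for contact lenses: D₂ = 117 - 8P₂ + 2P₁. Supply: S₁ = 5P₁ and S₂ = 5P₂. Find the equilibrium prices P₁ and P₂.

P₁ = 299/17, P₂ = 199/17

Market 1: 88 - 2P₁ + 3P₂ = 5P₁ → 7P₁ - 3P₂ = 88.
Market 2: 13P₂ - 2P₁ = 117.
Eliminating P₂: 13×(1) + 3×(2) gives 85P₁ = 1495, so P₁ = 299/17.
Back-substitute into (2): P₂ = (117 + 2×299/17) / 13 = 199/17.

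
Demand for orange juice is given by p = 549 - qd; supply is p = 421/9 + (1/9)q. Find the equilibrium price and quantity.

p* = 97, q* = 452

Set the two price expressions equal: 549 - q = 421/9 + (1/9)q.
4520/9 = (10/9)q, so q* = 452.
p* = 549 − (1)(452) = 97.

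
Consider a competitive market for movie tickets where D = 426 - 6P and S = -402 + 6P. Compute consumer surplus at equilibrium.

Consumer surplus = 12

Equilibrium: 426 - 6P = -402 + 6P gives P* = 69, Q* = 12.
Demand choke price (D = 0): P = 71.
CS = ½(71 − 69)(12) = 12.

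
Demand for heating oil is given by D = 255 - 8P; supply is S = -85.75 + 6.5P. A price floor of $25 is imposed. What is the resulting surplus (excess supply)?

Surplus = 21.75

Equilibrium price would be P* = 23.5, so the floor at 25 binds.
At P = 25: D = 55, S = 76.75.
Surplus = 76.75 − 55 = 21.75.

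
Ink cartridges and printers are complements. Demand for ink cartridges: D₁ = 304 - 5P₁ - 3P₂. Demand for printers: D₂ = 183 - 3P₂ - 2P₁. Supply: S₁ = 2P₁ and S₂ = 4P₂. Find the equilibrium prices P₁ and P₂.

Market 1: 304 - 5P₁ - 3P₂ = 2P₁ → 7P₁ + 3P₂ = 304.
Market 2: 7P₂ + 2P₁ = 183.
Eliminating P₂: 7×(1) − 3×(2) gives 43P₁ = 1579, so P₁ = 1579/43.
Back-substitute into (2): P₂ = (183 − 2×1579/43) / 7 = 673/43.

P₁ = 1579/43, P₂ = 673/43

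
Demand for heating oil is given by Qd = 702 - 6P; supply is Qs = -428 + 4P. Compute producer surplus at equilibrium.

Producer surplus = 72

Equilibrium: 702 - 6P = -428 + 4P gives P* = 113, Q* = 24.
Supply starts at P = 107 (where Qs = 0).
PS = ½(113 − 107)(24) = 72.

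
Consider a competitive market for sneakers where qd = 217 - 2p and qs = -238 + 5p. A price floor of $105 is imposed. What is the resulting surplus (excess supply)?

Equilibrium price would be p* = 65, so the floor at 105 binds.
At p = 105: qd = 7, qs = 287.
Surplus = 287 − 7 = 280.

Surplus = 280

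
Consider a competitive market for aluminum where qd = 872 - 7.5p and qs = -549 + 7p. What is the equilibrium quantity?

q* = 137

Set qd = qs: 872 - 7.5p = -549 + 7p.
1421 = 14.5p, so p* = 98.
q* = 872 − 7.5(98) = 137.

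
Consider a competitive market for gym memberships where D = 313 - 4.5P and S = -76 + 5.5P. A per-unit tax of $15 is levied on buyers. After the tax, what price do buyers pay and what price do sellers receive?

Buyers pay $47.15, sellers receive $32.15

Pre-tax equilibrium: P* = 38.9, Q* = 137.95.
Tax on buyers shifts demand to D = 313 − 4.5(P + 15) = 245.5 - 4.5P.
245.5 - 4.5P = -76 + 5.5P gives seller price Ps = 32.15; buyers pay Pb = 32.15 + 15 = 47.15.
New quantity: Q = 313 − 4.5(47.15) = 100.825.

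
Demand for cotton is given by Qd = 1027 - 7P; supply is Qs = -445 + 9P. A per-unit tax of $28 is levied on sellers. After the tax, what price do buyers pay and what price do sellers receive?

Buyers pay $107.75, sellers receive $79.75

Pre-tax equilibrium: P* = 92, Q* = 383.
Tax on sellers shifts supply to Qs = -445 + 9(P − 28) = -697 + 9P.
1027 - 7P = -697 + 9P gives buyer price Pb = 107.75; sellers receive Ps = 107.75 − 28 = 79.75.
New quantity: Q = 1027 − 7(107.75) = 272.75.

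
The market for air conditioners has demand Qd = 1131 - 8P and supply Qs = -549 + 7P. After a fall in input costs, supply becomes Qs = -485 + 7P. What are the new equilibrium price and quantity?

P' = 1616/15, Q' = 4037/15

Original equilibrium: P* = 112, Q* = 235.
New equilibrium: 1131 - 8P = -485 + 7P, so 1616 = 15P and P' = 1616/15; Q' = 1131 − 8(1616/15) = 4037/15.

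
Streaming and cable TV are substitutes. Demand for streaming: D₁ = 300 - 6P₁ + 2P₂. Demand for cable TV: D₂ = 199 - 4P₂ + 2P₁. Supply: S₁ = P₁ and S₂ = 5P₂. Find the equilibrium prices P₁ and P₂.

Market 1: 300 - 6P₁ + 2P₂ = P₁ → 7P₁ - 2P₂ = 300.
Market 2: 9P₂ - 2P₁ = 199.
Eliminating P₂: 9×(1) + 2×(2) gives 59P₁ = 3098, so P₁ = 3098/59.
Back-substitute into (2): P₂ = (199 + 2×3098/59) / 9 = 1993/59.

P₁ = 3098/59, P₂ = 1993/59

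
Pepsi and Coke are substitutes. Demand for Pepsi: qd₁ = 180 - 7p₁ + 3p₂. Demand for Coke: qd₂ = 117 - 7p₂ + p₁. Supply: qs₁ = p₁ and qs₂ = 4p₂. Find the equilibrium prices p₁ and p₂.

p₁ = 2331/85, p₂ = 1116/85

Market 1: 180 - 7p₁ + 3p₂ = p₁ → 8p₁ - 3p₂ = 180.
Market 2: 11p₂ - p₁ = 117.
Eliminating p₂: 11×(1) + 3×(2) gives 85p₁ = 2331, so p₁ = 2331/85.
Back-substitute into (2): p₂ = (117 + 1×2331/85) / 11 = 1116/85.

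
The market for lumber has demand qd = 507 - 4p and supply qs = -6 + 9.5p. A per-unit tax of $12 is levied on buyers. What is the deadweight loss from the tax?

Deadweight loss = 608/3

Pre-tax equilibrium: p* = 38, q* = 355.
Tax on buyers shifts demand to qd = 507 − 4(p + 12) = 459 - 4p.
459 - 4p = -6 + 9.5p gives seller price ps = 310/9; buyers pay pb = 310/9 + 12 = 418/9.
New quantity: q = 507 − 4(418/9) = 2891/9.
DWL = ½ × 12 × (355 − 2891/9) = 608/3.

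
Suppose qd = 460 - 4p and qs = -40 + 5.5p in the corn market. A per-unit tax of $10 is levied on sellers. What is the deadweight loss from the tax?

Pre-tax equilibrium: p* = 1000/19, q* = 4740/19.
Tax on sellers shifts supply to qs = -40 + 5.5(p − 10) = -95 + 5.5p.
460 - 4p = -95 + 5.5p gives buyer price pb = 1110/19; sellers receive ps = 1110/19 − 10 = 920/19.
New quantity: q = 460 − 4(1110/19) = 4300/19.
DWL = ½ × 10 × (4740/19 − 4300/19) = 2200/19.

Deadweight loss = 2200/19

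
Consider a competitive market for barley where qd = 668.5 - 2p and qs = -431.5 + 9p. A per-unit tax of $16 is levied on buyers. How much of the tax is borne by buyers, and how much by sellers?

Pre-tax equilibrium: p* = 100, q* = 468.5.
Tax on buyers shifts demand to qd = 668.5 − 2(p + 16) = 636.5 - 2p.
636.5 - 2p = -431.5 + 9p gives seller price ps = 1068/11; buyers pay pb = 1068/11 + 16 = 1244/11.
New quantity: q = 668.5 − 2(1244/11) = 9731/22.
Buyer burden = 1244/11 − 100 = 144/11; seller burden = 100 − 1068/11 = 32/11.

Buyers bear 144/11, sellers bear 32/11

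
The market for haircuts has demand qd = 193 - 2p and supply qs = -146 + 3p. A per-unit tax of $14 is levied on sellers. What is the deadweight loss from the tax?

Deadweight loss = 117.6

Pre-tax equilibrium: p* = 67.8, q* = 57.4.
Tax on sellers shifts supply to qs = -146 + 3(p − 14) = -188 + 3p.
193 - 2p = -188 + 3p gives buyer price pb = 76.2; sellers receive ps = 76.2 − 14 = 62.2.
New quantity: q = 193 − 2(76.2) = 40.6.
DWL = ½ × 14 × (57.4 − 40.6) = 117.6.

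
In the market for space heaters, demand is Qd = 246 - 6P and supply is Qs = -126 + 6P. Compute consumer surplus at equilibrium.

Equilibrium: 246 - 6P = -126 + 6P gives P* = 31, Q* = 60.
Demand choke price (Qd = 0): P = 41.
CS = ½(41 − 31)(60) = 300.

Consumer surplus = 300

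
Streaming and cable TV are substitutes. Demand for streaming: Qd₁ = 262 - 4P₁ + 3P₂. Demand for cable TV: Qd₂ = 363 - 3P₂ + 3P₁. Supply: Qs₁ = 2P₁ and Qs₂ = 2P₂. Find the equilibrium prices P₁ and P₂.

P₁ = 2399/21, P₂ = 988/7

Market 1: 262 - 4P₁ + 3P₂ = 2P₁ → 6P₁ - 3P₂ = 262.
Market 2: 5P₂ - 3P₁ = 363.
Eliminating P₂: 5×(1) + 3×(2) gives 21P₁ = 2399, so P₁ = 2399/21.
Back-substitute into (2): P₂ = (363 + 3×2399/21) / 5 = 988/7.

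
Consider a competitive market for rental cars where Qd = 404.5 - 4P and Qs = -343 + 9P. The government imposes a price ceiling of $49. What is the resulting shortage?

Shortage = 110.5

Equilibrium price would be P* = 57.5, so the ceiling at 49 binds.
At P = 49: Qd = 404.5 − 4(49) = 208.5, Qs = -343 + 9(49) = 98.
Shortage = 208.5 − 98 = 110.5.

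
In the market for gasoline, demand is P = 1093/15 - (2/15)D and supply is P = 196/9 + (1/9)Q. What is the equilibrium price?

P* = 45

Set the two price expressions equal: 1093/15 - (2/15)Q = 196/9 + (1/9)Q.
2299/45 = (11/45)Q, so Q* = 209.
P* = 1093/15 − (2/15)(209) = 45.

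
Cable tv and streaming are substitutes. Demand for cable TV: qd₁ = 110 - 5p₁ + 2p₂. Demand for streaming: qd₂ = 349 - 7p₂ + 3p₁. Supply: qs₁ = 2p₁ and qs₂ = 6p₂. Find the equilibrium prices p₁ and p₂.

Market 1: 110 - 5p₁ + 2p₂ = 2p₁ → 7p₁ - 2p₂ = 110.
Market 2: 13p₂ - 3p₁ = 349.
Eliminating p₂: 13×(1) + 2×(2) gives 85p₁ = 2128, so p₁ = 2128/85.
Back-substitute into (2): p₂ = (349 + 3×2128/85) / 13 = 2773/85.

p₁ = 2128/85, p₂ = 2773/85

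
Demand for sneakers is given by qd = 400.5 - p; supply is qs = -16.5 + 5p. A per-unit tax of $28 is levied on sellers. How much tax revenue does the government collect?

Pre-tax equilibrium: p* = 69.5, q* = 331.
Tax on sellers shifts supply to qs = -16.5 + 5(p − 28) = -156.5 + 5p.
400.5 - p = -156.5 + 5p gives buyer price pb = 557/6; sellers receive ps = 557/6 − 28 = 389/6.
New quantity: q = 400.5 − 1(557/6) = 923/3.
Revenue = 28 × 923/3 = 25844/3.

Tax revenue = 25844/3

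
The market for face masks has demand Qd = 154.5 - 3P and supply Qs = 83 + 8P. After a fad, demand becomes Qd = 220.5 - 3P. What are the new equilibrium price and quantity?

Original equilibrium: P* = 6.5, Q* = 135.
New equilibrium: 220.5 - 3P = 83 + 8P, so 137.5 = 11P and P' = 12.5; Q' = 220.5 − 3(12.5) = 183.

P' = 12.5, Q' = 183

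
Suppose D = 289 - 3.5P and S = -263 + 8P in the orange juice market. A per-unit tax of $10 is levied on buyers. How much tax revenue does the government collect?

Pre-tax equilibrium: P* = 48, Q* = 121.
Tax on buyers shifts demand to D = 289 − 3.5(P + 10) = 254 - 3.5P.
254 - 3.5P = -263 + 8P gives seller price Ps = 1034/23; buyers pay Pb = 1034/23 + 10 = 1264/23.
New quantity: Q = 289 − 3.5(1264/23) = 2223/23.
Revenue = 10 × 2223/23 = 22230/23.

Tax revenue = 22230/23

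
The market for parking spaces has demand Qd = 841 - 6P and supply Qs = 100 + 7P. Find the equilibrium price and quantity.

P* = 57, Q* = 499

Set Qd = Qs: 841 - 6P = 100 + 7P.
741 = 13P, so P* = 57.
Q* = 841 − 6(57) = 499.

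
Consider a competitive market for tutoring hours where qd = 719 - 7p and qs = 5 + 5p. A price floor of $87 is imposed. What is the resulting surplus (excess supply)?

Surplus = 330

Equilibrium price would be p* = 59.5, so the floor at 87 binds.
At p = 87: qd = 110, qs = 440.
Surplus = 440 − 110 = 330.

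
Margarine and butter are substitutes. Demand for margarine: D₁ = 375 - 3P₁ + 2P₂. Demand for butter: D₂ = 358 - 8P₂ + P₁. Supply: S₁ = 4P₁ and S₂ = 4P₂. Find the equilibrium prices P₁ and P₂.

Market 1: 375 - 3P₁ + 2P₂ = 4P₁ → 7P₁ - 2P₂ = 375.
Market 2: 12P₂ - P₁ = 358.
Eliminating P₂: 12×(1) + 2×(2) gives 82P₁ = 5216, so P₁ = 2608/41.
Back-substitute into (2): P₂ = (358 + 1×2608/41) / 12 = 2881/82.

P₁ = 2608/41, P₂ = 2881/82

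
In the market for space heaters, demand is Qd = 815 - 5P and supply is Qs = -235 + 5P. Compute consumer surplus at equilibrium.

Equilibrium: 815 - 5P = -235 + 5P gives P* = 105, Q* = 290.
Demand choke price (Qd = 0): P = 163.
CS = ½(163 − 105)(290) = 8410.

Consumer surplus = 8410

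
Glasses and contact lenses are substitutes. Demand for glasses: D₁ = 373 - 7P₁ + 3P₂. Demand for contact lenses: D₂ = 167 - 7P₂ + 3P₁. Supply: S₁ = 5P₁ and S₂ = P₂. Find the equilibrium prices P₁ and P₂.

P₁ = 3485/87, P₂ = 1041/29

Market 1: 373 - 7P₁ + 3P₂ = 5P₁ → 12P₁ - 3P₂ = 373.
Market 2: 8P₂ - 3P₁ = 167.
Eliminating P₂: 8×(1) + 3×(2) gives 87P₁ = 3485, so P₁ = 3485/87.
Back-substitute into (2): P₂ = (167 + 3×3485/87) / 8 = 1041/29.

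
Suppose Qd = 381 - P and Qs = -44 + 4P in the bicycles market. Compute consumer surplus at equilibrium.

Consumer surplus = 43808

Equilibrium: 381 - P = -44 + 4P gives P* = 85, Q* = 296.
Demand choke price (Qd = 0): P = 381.
CS = ½(381 − 85)(296) = 43808.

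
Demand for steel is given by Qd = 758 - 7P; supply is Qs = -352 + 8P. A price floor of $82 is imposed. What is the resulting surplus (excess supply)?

Equilibrium price would be P* = 74, so the floor at 82 binds.
At P = 82: Qd = 184, Qs = 304.
Surplus = 304 − 184 = 120.

Surplus = 120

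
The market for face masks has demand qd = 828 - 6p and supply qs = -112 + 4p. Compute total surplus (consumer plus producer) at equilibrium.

Total surplus = 14520

Equilibrium: 828 - 6p = -112 + 4p gives p* = 94, q* = 264.
Demand choke price: p = 138; supply starts at p = 28.
CS = ½(138 − 94)(264) = 5808; PS = ½(94 − 28)(264) = 8712.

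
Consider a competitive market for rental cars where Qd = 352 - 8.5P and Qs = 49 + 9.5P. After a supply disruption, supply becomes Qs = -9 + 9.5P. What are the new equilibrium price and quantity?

P' = 361/18, Q' = 6535/36

Original equilibrium: P* = 101/6, Q* = 2507/12.
New equilibrium: 352 - 8.5P = -9 + 9.5P, so 361 = 18P and P' = 361/18; Q' = 352 − 8.5(361/18) = 6535/36.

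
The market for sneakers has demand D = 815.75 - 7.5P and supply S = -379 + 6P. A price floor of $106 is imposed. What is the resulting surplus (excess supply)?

Surplus = 236.25

Equilibrium price would be P* = 88.5, so the floor at 106 binds.
At P = 106: D = 20.75, S = 257.
Surplus = 257 − 20.75 = 236.25.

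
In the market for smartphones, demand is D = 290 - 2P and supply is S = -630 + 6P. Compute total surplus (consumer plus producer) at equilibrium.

Equilibrium: 290 - 2P = -630 + 6P gives P* = 115, Q* = 60.
Demand choke price: P = 145; supply starts at P = 105.
CS = ½(145 − 115)(60) = 900; PS = ½(115 − 105)(60) = 300.

Total surplus = 1200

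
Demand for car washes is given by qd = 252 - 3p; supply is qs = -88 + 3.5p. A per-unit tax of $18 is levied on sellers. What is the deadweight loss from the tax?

Deadweight loss = 3402/13

Pre-tax equilibrium: p* = 680/13, q* = 1236/13.
Tax on sellers shifts supply to qs = -88 + 3.5(p − 18) = -151 + 3.5p.
252 - 3p = -151 + 3.5p gives buyer price pb = 62; sellers receive ps = 62 − 18 = 44.
New quantity: q = 252 − 3(62) = 66.
DWL = ½ × 18 × (1236/13 − 66) = 3402/13.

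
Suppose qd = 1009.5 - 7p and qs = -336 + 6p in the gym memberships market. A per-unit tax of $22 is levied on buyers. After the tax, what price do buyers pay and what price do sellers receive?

Buyers pay 2955/26, sellers receive 2383/26

Pre-tax equilibrium: p* = 103.5, q* = 285.
Tax on buyers shifts demand to qd = 1009.5 − 7(p + 22) = 855.5 - 7p.
855.5 - 7p = -336 + 6p gives seller price ps = 2383/26; buyers pay pb = 2383/26 + 22 = 2955/26.
New quantity: q = 1009.5 − 7(2955/26) = 2781/13.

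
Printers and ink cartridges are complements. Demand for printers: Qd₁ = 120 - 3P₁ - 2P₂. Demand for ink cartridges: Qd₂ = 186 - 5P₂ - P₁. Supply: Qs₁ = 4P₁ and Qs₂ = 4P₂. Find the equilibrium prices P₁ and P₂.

Market 1: 120 - 3P₁ - 2P₂ = 4P₁ → 7P₁ + 2P₂ = 120.
Market 2: 9P₂ + P₁ = 186.
Eliminating P₂: 9×(1) − 2×(2) gives 61P₁ = 708, so P₁ = 708/61.
Back-substitute into (2): P₂ = (186 − 1×708/61) / 9 = 1182/61.

P₁ = 708/61, P₂ = 1182/61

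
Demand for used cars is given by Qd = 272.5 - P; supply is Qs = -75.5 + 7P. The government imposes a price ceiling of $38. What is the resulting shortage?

Shortage = 44

Equilibrium price would be P* = 43.5, so the ceiling at 38 binds.
At P = 38: Qd = 272.5 − 1(38) = 234.5, Qs = -75.5 + 7(38) = 190.5.
Shortage = 234.5 − 190.5 = 44.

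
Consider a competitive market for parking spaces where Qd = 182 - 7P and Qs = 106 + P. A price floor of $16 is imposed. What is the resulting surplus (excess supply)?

Equilibrium price would be P* = 9.5, so the floor at 16 binds.
At P = 16: Qd = 70, Qs = 122.
Surplus = 122 − 70 = 52.

Surplus = 52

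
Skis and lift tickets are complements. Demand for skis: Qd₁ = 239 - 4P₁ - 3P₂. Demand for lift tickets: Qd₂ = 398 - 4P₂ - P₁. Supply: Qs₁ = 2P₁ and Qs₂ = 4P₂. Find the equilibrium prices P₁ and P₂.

P₁ = 718/45, P₂ = 2149/45

Market 1: 239 - 4P₁ - 3P₂ = 2P₁ → 6P₁ + 3P₂ = 239.
Market 2: 8P₂ + P₁ = 398.
Eliminating P₂: 8×(1) − 3×(2) gives 45P₁ = 718, so P₁ = 718/45.
Back-substitute into (2): P₂ = (398 − 1×718/45) / 8 = 2149/45.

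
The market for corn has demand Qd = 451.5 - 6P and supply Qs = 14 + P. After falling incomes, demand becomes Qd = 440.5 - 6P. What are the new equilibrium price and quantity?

P' = 853/14, Q' = 1049/14

Original equilibrium: P* = 62.5, Q* = 76.5.
New equilibrium: 440.5 - 6P = 14 + P, so 426.5 = 7P and P' = 853/14; Q' = 440.5 − 6(853/14) = 1049/14.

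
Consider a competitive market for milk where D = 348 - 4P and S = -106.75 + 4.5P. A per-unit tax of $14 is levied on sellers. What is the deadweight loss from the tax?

Deadweight loss = 3528/17

Pre-tax equilibrium: P* = 53.5, Q* = 134.
Tax on sellers shifts supply to S = -106.75 + 4.5(P − 14) = -169.75 + 4.5P.
348 - 4P = -169.75 + 4.5P gives buyer price Pb = 2071/34; sellers receive Ps = 2071/34 − 14 = 1595/34.
New quantity: Q = 348 − 4(2071/34) = 1774/17.
DWL = ½ × 14 × (134 − 1774/17) = 3528/17.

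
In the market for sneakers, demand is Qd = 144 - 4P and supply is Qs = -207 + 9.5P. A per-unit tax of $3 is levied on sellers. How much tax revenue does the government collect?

Pre-tax equilibrium: P* = 26, Q* = 40.
Tax on sellers shifts supply to Qs = -207 + 9.5(P − 3) = -235.5 + 9.5P.
144 - 4P = -235.5 + 9.5P gives buyer price Pb = 253/9; sellers receive Ps = 253/9 − 3 = 226/9.
New quantity: Q = 144 − 4(253/9) = 284/9.
Revenue = 3 × 284/9 = 284/3.

Tax revenue = 284/3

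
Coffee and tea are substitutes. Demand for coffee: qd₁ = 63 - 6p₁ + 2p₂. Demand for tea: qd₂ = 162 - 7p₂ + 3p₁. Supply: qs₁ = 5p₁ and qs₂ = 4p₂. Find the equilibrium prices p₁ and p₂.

Market 1: 63 - 6p₁ + 2p₂ = 5p₁ → 11p₁ - 2p₂ = 63.
Market 2: 11p₂ - 3p₁ = 162.
Eliminating p₂: 11×(1) + 2×(2) gives 115p₁ = 1017, so p₁ = 1017/115.
Back-substitute into (2): p₂ = (162 + 3×1017/115) / 11 = 1971/115.

p₁ = 1017/115, p₂ = 1971/115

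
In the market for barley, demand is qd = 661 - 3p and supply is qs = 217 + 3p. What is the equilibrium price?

p* = 74

Set qd = qs: 661 - 3p = 217 + 3p.
444 = 6p, so p* = 74.
q* = 661 − 3(74) = 439.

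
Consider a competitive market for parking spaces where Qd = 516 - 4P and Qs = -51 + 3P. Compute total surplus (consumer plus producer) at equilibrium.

Equilibrium: 516 - 4P = -51 + 3P gives P* = 81, Q* = 192.
Demand choke price: P = 129; supply starts at P = 17.
CS = ½(129 − 81)(192) = 4608; PS = ½(81 − 17)(192) = 6144.

Total surplus = 10752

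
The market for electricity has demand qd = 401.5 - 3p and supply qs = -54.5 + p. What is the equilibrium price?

Set qd = qs: 401.5 - 3p = -54.5 + p.
456 = 4p, so p* = 114.
q* = 401.5 − 3(114) = 59.5.

p* = 114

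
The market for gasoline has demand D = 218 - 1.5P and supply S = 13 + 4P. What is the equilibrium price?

Set D = S: 218 - 1.5P = 13 + 4P.
205 = 5.5P, so P* = 410/11.
Q* = 218 − 1.5(410/11) = 1783/11.

P* = 410/11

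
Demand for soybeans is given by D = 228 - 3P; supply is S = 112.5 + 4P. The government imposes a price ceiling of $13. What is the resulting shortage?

Equilibrium price would be P* = 16.5, so the ceiling at 13 binds.
At P = 13: D = 228 − 3(13) = 189, S = 112.5 + 4(13) = 164.5.
Shortage = 189 − 164.5 = 24.5.

Shortage = 24.5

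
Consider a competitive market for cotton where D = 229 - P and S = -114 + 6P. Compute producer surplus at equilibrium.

Producer surplus = 2700

Equilibrium: 229 - P = -114 + 6P gives P* = 49, Q* = 180.
Supply starts at P = 19 (where S = 0).
PS = ½(49 − 19)(180) = 2700.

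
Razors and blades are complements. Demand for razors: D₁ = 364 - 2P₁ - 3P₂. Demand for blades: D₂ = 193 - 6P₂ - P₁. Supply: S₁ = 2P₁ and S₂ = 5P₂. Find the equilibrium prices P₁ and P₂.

Market 1: 364 - 2P₁ - 3P₂ = 2P₁ → 4P₁ + 3P₂ = 364.
Market 2: 11P₂ + P₁ = 193.
Eliminating P₂: 11×(1) − 3×(2) gives 41P₁ = 3425, so P₁ = 3425/41.
Back-substitute into (2): P₂ = (193 − 1×3425/41) / 11 = 408/41.

P₁ = 3425/41, P₂ = 408/41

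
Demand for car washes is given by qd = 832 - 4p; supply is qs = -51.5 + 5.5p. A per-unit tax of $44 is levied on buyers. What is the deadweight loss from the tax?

Pre-tax equilibrium: p* = 93, q* = 460.
Tax on buyers shifts demand to qd = 832 − 4(p + 44) = 656 - 4p.
656 - 4p = -51.5 + 5.5p gives seller price ps = 1415/19; buyers pay pb = 1415/19 + 44 = 2251/19.
New quantity: q = 832 − 4(2251/19) = 6804/19.
DWL = ½ × 44 × (460 − 6804/19) = 42592/19.

Deadweight loss = 42592/19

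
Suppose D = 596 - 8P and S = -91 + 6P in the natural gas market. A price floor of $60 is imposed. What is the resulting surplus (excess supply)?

Equilibrium price would be P* = 687/14, so the floor at 60 binds.
At P = 60: D = 116, S = 269.
Surplus = 269 − 116 = 153.

Surplus = 153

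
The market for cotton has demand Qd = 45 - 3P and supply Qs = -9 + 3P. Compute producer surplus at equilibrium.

Equilibrium: 45 - 3P = -9 + 3P gives P* = 9, Q* = 18.
Supply starts at P = 3 (where Qs = 0).
PS = ½(9 − 3)(18) = 54.

Producer surplus = 54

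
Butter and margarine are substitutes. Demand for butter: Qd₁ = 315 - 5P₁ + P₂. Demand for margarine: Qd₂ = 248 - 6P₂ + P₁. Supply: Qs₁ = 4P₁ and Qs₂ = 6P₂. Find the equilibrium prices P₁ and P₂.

Market 1: 315 - 5P₁ + P₂ = 4P₁ → 9P₁ - P₂ = 315.
Market 2: 12P₂ - P₁ = 248.
Eliminating P₂: 12×(1) + 1×(2) gives 107P₁ = 4028, so P₁ = 4028/107.
Back-substitute into (2): P₂ = (248 + 1×4028/107) / 12 = 2547/107.

P₁ = 4028/107, P₂ = 2547/107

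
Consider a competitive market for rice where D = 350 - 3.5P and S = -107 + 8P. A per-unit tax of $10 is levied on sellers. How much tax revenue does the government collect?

Pre-tax equilibrium: P* = 914/23, Q* = 4851/23.
Tax on sellers shifts supply to S = -107 + 8(P − 10) = -187 + 8P.
350 - 3.5P = -187 + 8P gives buyer price Pb = 1074/23; sellers receive Ps = 1074/23 − 10 = 844/23.
New quantity: Q = 350 − 3.5(1074/23) = 4291/23.
Revenue = 10 × 4291/23 = 42910/23.

Tax revenue = 42910/23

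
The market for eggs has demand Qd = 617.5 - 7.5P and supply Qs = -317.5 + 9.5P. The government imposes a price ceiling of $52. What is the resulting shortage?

Shortage = 51

Equilibrium price would be P* = 55, so the ceiling at 52 binds.
At P = 52: Qd = 617.5 − 7.5(52) = 227.5, Qs = -317.5 + 9.5(52) = 176.5.
Shortage = 227.5 − 176.5 = 51.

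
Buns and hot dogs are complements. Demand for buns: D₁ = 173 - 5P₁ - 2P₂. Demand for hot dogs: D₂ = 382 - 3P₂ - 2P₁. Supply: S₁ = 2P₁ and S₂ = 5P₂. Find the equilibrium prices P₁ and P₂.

P₁ = 155/13, P₂ = 582/13

Market 1: 173 - 5P₁ - 2P₂ = 2P₁ → 7P₁ + 2P₂ = 173.
Market 2: 8P₂ + 2P₁ = 382.
Eliminating P₂: 8×(1) − 2×(2) gives 52P₁ = 620, so P₁ = 155/13.
Back-substitute into (2): P₂ = (382 − 2×155/13) / 8 = 582/13.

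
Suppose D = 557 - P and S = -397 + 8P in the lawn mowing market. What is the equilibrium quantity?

Q* = 451

Set D = S: 557 - P = -397 + 8P.
954 = 9P, so P* = 106.
Q* = 557 − 1(106) = 451.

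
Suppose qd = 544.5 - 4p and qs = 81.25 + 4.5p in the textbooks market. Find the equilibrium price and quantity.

Set qd = qs: 544.5 - 4p = 81.25 + 4.5p.
463.25 = 8.5p, so p* = 54.5.
q* = 544.5 − 4(54.5) = 326.5.

p* = 54.5, q* = 326.5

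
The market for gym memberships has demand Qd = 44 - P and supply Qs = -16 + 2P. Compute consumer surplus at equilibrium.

Equilibrium: 44 - P = -16 + 2P gives P* = 20, Q* = 24.
Demand choke price (Qd = 0): P = 44.
CS = ½(44 − 20)(24) = 288.

Consumer surplus = 288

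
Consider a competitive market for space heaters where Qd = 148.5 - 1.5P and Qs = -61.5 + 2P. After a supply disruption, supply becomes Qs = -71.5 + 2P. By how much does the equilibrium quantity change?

ΔQ = -30/7

Original equilibrium: P* = 60, Q* = 58.5.
New equilibrium: 148.5 - 1.5P = -71.5 + 2P, so 220 = 3.5P and P' = 440/7; Q' = 148.5 − 1.5(440/7) = 759/14.
Change in quantity: 759/14 − 58.5 = -30/7.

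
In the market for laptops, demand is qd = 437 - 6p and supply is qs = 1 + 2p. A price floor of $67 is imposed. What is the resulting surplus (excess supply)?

Equilibrium price would be p* = 54.5, so the floor at 67 binds.
At p = 67: qd = 35, qs = 135.
Surplus = 135 − 35 = 100.

Surplus = 100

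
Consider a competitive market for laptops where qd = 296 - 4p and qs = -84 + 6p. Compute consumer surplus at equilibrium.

Equilibrium: 296 - 4p = -84 + 6p gives p* = 38, q* = 144.
Demand choke price (qd = 0): p = 74.
CS = ½(74 − 38)(144) = 2592.

Consumer surplus = 2592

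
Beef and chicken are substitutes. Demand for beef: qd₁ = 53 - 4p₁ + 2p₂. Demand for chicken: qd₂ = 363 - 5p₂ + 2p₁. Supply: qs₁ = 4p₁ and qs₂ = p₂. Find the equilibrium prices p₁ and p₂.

Market 1: 53 - 4p₁ + 2p₂ = 4p₁ → 8p₁ - 2p₂ = 53.
Market 2: 6p₂ - 2p₁ = 363.
Eliminating p₂: 6×(1) + 2×(2) gives 44p₁ = 1044, so p₁ = 261/11.
Back-substitute into (2): p₂ = (363 + 2×261/11) / 6 = 1505/22.

p₁ = 261/11, p₂ = 1505/22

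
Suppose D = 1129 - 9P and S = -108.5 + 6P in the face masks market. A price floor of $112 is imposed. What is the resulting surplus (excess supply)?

Equilibrium price would be P* = 82.5, so the floor at 112 binds.
At P = 112: D = 121, S = 563.5.
Surplus = 563.5 − 121 = 442.5.

Surplus = 442.5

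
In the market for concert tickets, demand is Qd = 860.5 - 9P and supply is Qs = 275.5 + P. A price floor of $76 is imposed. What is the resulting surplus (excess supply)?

Equilibrium price would be P* = 58.5, so the floor at 76 binds.
At P = 76: Qd = 176.5, Qs = 351.5.
Surplus = 351.5 − 176.5 = 175.

Surplus = 175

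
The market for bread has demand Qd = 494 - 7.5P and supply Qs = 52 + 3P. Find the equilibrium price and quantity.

P* = 884/21, Q* = 1248/7

Set Qd = Qs: 494 - 7.5P = 52 + 3P.
442 = 10.5P, so P* = 884/21.
Q* = 494 − 7.5(884/21) = 1248/7.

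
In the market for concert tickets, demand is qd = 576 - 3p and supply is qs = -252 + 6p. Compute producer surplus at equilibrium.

Equilibrium: 576 - 3p = -252 + 6p gives p* = 92, q* = 300.
Supply starts at p = 42 (where qs = 0).
PS = ½(92 − 42)(300) = 7500.

Producer surplus = 7500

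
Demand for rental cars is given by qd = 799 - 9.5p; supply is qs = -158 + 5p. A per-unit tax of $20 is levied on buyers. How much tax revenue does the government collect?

Tax revenue = 61760/29

Pre-tax equilibrium: p* = 66, q* = 172.
Tax on buyers shifts demand to qd = 799 − 9.5(p + 20) = 609 - 9.5p.
609 - 9.5p = -158 + 5p gives seller price ps = 1534/29; buyers pay pb = 1534/29 + 20 = 2114/29.
New quantity: q = 799 − 9.5(2114/29) = 3088/29.
Revenue = 20 × 3088/29 = 61760/29.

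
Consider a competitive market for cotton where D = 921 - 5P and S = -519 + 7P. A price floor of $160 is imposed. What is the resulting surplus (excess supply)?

Surplus = 480

Equilibrium price would be P* = 120, so the floor at 160 binds.
At P = 160: D = 121, S = 601.
Surplus = 601 − 121 = 480.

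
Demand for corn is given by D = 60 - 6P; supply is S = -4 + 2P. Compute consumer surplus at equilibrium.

Consumer surplus = 12

Equilibrium: 60 - 6P = -4 + 2P gives P* = 8, Q* = 12.
Demand choke price (D = 0): P = 10.
CS = ½(10 − 8)(12) = 12.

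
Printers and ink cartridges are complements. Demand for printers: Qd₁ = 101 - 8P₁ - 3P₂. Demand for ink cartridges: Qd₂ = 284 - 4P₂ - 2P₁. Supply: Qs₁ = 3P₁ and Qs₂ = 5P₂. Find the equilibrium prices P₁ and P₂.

P₁ = 19/31, P₂ = 974/31

Market 1: 101 - 8P₁ - 3P₂ = 3P₁ → 11P₁ + 3P₂ = 101.
Market 2: 9P₂ + 2P₁ = 284.
Eliminating P₂: 9×(1) − 3×(2) gives 93P₁ = 57, so P₁ = 19/31.
Back-substitute into (2): P₂ = (284 − 2×19/31) / 9 = 974/31.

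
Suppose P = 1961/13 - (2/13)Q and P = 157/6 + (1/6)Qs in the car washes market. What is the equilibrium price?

Set the two price expressions equal: 1961/13 - (2/13)Q = 157/6 + (1/6)Q.
9725/78 = (25/78)Q, so Q* = 389.
P* = 1961/13 − (2/13)(389) = 91.

P* = 91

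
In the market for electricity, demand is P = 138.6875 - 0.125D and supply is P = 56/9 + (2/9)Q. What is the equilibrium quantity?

Set the two price expressions equal: 138.6875 - 0.125Q = 56/9 + (2/9)Q.
19075/144 = (25/72)Q, so Q* = 381.5.
P* = 138.6875 − (0.125)(381.5) = 91.

Q* = 381.5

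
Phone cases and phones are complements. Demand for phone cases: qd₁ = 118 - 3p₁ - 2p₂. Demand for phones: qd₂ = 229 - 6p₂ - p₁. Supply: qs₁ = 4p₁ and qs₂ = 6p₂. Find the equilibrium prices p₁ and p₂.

p₁ = 479/41, p₂ = 1485/82

Market 1: 118 - 3p₁ - 2p₂ = 4p₁ → 7p₁ + 2p₂ = 118.
Market 2: 12p₂ + p₁ = 229.
Eliminating p₂: 12×(1) − 2×(2) gives 82p₁ = 958, so p₁ = 479/41.
Back-substitute into (2): p₂ = (229 − 1×479/41) / 12 = 1485/82.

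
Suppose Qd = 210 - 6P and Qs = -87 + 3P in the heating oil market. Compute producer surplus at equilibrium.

Producer surplus = 24

Equilibrium: 210 - 6P = -87 + 3P gives P* = 33, Q* = 12.
Supply starts at P = 29 (where Qs = 0).
PS = ½(33 − 29)(12) = 24.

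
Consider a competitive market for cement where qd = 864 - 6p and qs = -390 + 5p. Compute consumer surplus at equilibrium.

Consumer surplus = 2700

Equilibrium: 864 - 6p = -390 + 5p gives p* = 114, q* = 180.
Demand choke price (qd = 0): p = 144.
CS = ½(144 − 114)(180) = 2700.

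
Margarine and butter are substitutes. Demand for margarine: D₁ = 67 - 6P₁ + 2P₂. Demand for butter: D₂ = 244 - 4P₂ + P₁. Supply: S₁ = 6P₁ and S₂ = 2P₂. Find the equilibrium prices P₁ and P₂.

P₁ = 89/7, P₂ = 599/14

Market 1: 67 - 6P₁ + 2P₂ = 6P₁ → 12P₁ - 2P₂ = 67.
Market 2: 6P₂ - P₁ = 244.
Eliminating P₂: 6×(1) + 2×(2) gives 70P₁ = 890, so P₁ = 89/7.
Back-substitute into (2): P₂ = (244 + 1×89/7) / 6 = 599/14.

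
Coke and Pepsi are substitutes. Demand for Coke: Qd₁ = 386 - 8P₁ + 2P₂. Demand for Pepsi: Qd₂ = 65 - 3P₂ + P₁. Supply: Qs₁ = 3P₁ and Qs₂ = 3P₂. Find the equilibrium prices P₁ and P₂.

P₁ = 38.21875, P₂ = 17.203125

Market 1: 386 - 8P₁ + 2P₂ = 3P₁ → 11P₁ - 2P₂ = 386.
Market 2: 6P₂ - P₁ = 65.
Eliminating P₂: 6×(1) + 2×(2) gives 64P₁ = 2446, so P₁ = 38.21875.
Back-substitute into (2): P₂ = (65 + 1×38.21875) / 6 = 17.203125.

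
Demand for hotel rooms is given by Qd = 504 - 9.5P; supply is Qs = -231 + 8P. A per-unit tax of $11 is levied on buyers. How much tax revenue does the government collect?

Tax revenue = 22033/35

Pre-tax equilibrium: P* = 42, Q* = 105.
Tax on buyers shifts demand to Qd = 504 − 9.5(P + 11) = 399.5 - 9.5P.
399.5 - 9.5P = -231 + 8P gives seller price Ps = 1261/35; buyers pay Pb = 1261/35 + 11 = 1646/35.
New quantity: Q = 504 − 9.5(1646/35) = 2003/35.
Revenue = 11 × 2003/35 = 22033/35.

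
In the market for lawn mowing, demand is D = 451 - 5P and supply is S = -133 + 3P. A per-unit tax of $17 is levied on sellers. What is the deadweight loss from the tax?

Pre-tax equilibrium: P* = 73, Q* = 86.
Tax on sellers shifts supply to S = -133 + 3(P − 17) = -184 + 3P.
451 - 5P = -184 + 3P gives buyer price Pb = 79.375; sellers receive Ps = 79.375 − 17 = 62.375.
New quantity: Q = 451 − 5(79.375) = 54.125.
DWL = ½ × 17 × (86 − 54.125) = 270.9375.

Deadweight loss = 270.9375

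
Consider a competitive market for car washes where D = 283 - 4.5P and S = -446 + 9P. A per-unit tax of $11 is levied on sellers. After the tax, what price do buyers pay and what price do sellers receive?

Buyers pay 184/3, sellers receive 151/3

Pre-tax equilibrium: P* = 54, Q* = 40.
Tax on sellers shifts supply to S = -446 + 9(P − 11) = -545 + 9P.
283 - 4.5P = -545 + 9P gives buyer price Pb = 184/3; sellers receive Ps = 184/3 − 11 = 151/3.
New quantity: Q = 283 − 4.5(184/3) = 7.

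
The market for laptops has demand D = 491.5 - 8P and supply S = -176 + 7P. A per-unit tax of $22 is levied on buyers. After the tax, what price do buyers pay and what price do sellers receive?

Buyers pay 1643/30, sellers receive 983/30

Pre-tax equilibrium: P* = 44.5, Q* = 135.5.
Tax on buyers shifts demand to D = 491.5 − 8(P + 22) = 315.5 - 8P.
315.5 - 8P = -176 + 7P gives seller price Ps = 983/30; buyers pay Pb = 983/30 + 22 = 1643/30.
New quantity: Q = 491.5 − 8(1643/30) = 1601/30.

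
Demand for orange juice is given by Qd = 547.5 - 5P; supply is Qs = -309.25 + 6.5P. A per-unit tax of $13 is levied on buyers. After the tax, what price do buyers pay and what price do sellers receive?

Buyers pay 3765/46, sellers receive 3167/46

Pre-tax equilibrium: P* = 74.5, Q* = 175.
Tax on buyers shifts demand to Qd = 547.5 − 5(P + 13) = 482.5 - 5P.
482.5 - 5P = -309.25 + 6.5P gives seller price Ps = 3167/46; buyers pay Pb = 3167/46 + 13 = 3765/46.
New quantity: Q = 547.5 − 5(3765/46) = 3180/23.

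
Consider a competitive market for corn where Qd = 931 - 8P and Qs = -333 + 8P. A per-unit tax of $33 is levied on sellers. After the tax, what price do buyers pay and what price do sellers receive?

Buyers pay $95.5, sellers receive $62.5

Pre-tax equilibrium: P* = 79, Q* = 299.
Tax on sellers shifts supply to Qs = -333 + 8(P − 33) = -597 + 8P.
931 - 8P = -597 + 8P gives buyer price Pb = 95.5; sellers receive Ps = 95.5 − 33 = 62.5.
New quantity: Q = 931 − 8(95.5) = 167.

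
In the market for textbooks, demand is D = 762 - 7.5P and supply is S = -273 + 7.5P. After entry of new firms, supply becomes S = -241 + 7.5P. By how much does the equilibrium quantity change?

Original equilibrium: P* = 69, Q* = 244.5.
New equilibrium: 762 - 7.5P = -241 + 7.5P, so 1003 = 15P and P' = 1003/15; Q' = 762 − 7.5(1003/15) = 260.5.
Change in quantity: 260.5 − 244.5 = 16.

ΔQ = 16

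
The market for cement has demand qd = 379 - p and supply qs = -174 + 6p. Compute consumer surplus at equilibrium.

Equilibrium: 379 - p = -174 + 6p gives p* = 79, q* = 300.
Demand choke price (qd = 0): p = 379.
CS = ½(379 − 79)(300) = 45000.

Consumer surplus = 45000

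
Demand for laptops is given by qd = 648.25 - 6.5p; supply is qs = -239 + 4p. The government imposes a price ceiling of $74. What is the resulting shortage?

Shortage = 110.25

Equilibrium price would be p* = 84.5, so the ceiling at 74 binds.
At p = 74: qd = 648.25 − 6.5(74) = 167.25, qs = -239 + 4(74) = 57.
Shortage = 167.25 − 57 = 110.25.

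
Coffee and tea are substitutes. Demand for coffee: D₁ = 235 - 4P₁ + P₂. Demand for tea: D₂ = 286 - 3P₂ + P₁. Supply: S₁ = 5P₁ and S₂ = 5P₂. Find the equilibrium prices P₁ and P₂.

P₁ = 2166/71, P₂ = 2809/71

Market 1: 235 - 4P₁ + P₂ = 5P₁ → 9P₁ - P₂ = 235.
Market 2: 8P₂ - P₁ = 286.
Eliminating P₂: 8×(1) + 1×(2) gives 71P₁ = 2166, so P₁ = 2166/71.
Back-substitute into (2): P₂ = (286 + 1×2166/71) / 8 = 2809/71.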